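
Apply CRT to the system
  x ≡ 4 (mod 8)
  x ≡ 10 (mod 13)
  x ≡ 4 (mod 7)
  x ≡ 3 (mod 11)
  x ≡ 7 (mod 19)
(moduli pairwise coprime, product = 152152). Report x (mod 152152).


Product of moduli M = 8 · 13 · 7 · 11 · 19 = 152152.
Merge one congruence at a time:
  Start: x ≡ 4 (mod 8).
  Combine with x ≡ 10 (mod 13); new modulus lcm = 104.
    Write x = 4 + 8·t and substitute into x ≡ 10 (mod 13): 8·t ≡ 10 − 4 = 6 (mod 13).
    The inverse of 8 mod 13 is 5 (since 8·5 = 40 = 3·13 + 1), so t ≡ 5·6 = 30 ≡ 4 (mod 13).
    Then x = 4 + 8·4 = 36, valid modulo lcm(8, 13) = 104: x ≡ 36 (mod 104).
  Combine with x ≡ 4 (mod 7); new modulus lcm = 728.
    Write x = 36 + 104·t and substitute into x ≡ 4 (mod 7): 104·t ≡ 4 − 36 = -32 (mod 7).
    Reduce coefficients mod 7: 6·t ≡ 3 (mod 7).
    The inverse of 6 mod 7 is 6 (since 6·6 = 36 = 5·7 + 1), so t ≡ 6·3 = 18 ≡ 4 (mod 7).
    Then x = 36 + 104·4 = 452, valid modulo lcm(104, 7) = 728: x ≡ 452 (mod 728).
  Combine with x ≡ 3 (mod 11); new modulus lcm = 8008.
    Write x = 452 + 728·t and substitute into x ≡ 3 (mod 11): 728·t ≡ 3 − 452 = -449 (mod 11).
    Reduce coefficients mod 11: 2·t ≡ 2 (mod 11).
    The inverse of 2 mod 11 is 6 (since 2·6 = 12 = 1·11 + 1), so t ≡ 6·2 = 12 ≡ 1 (mod 11).
    Then x = 452 + 728·1 = 1180, valid modulo lcm(728, 11) = 8008: x ≡ 1180 (mod 8008).
  Combine with x ≡ 7 (mod 19); new modulus lcm = 152152.
    Write x = 1180 + 8008·t and substitute into x ≡ 7 (mod 19): 8008·t ≡ 7 − 1180 = -1173 (mod 19).
    Reduce coefficients mod 19: 9·t ≡ 5 (mod 19).
    The inverse of 9 mod 19 is 17 (since 9·17 = 153 = 8·19 + 1), so t ≡ 17·5 = 85 ≡ 9 (mod 19).
    Then x = 1180 + 8008·9 = 73252, valid modulo lcm(8008, 19) = 152152: x ≡ 73252 (mod 152152).
Verify against each original: 73252 mod 8 = 4, 73252 mod 13 = 10, 73252 mod 7 = 4, 73252 mod 11 = 3, 73252 mod 19 = 7.

x ≡ 73252 (mod 152152).


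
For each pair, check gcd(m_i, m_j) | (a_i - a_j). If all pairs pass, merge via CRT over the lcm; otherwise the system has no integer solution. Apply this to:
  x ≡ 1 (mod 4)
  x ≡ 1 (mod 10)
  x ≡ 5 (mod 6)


Moduli 4, 10, 6 are not pairwise coprime, so CRT works modulo lcm(m_i) when all pairwise compatibility conditions hold.
Pairwise compatibility: gcd(m_i, m_j) must divide a_i - a_j for every pair.
Merge one congruence at a time:
  Start: x ≡ 1 (mod 4).
  Combine with x ≡ 1 (mod 10): gcd(4, 10) = 2; 1 - 1 = 0, which IS divisible by 2, so compatible.
    Write x = 1 + 4·t and substitute into x ≡ 1 (mod 10): 4·t ≡ 1 − 1 = 0 (mod 10).
    Divide the congruence (and modulus) by g = 2: 2·t ≡ 0 (mod 5).
    The inverse of 2 mod 5 is 3 (since 2·3 = 6 = 1·5 + 1), so t ≡ 3·0 = 0 ≡ 0 (mod 5).
    Then x = 1 + 4·0 = 1, valid modulo lcm(4, 10) = 20: x ≡ 1 (mod 20).
  Combine with x ≡ 5 (mod 6): gcd(20, 6) = 2; 5 - 1 = 4, which IS divisible by 2, so compatible.
    Write x = 1 + 20·t and substitute into x ≡ 5 (mod 6): 20·t ≡ 5 − 1 = 4 (mod 6).
    Divide the congruence (and modulus) by g = 2: 10·t ≡ 2 (mod 3).
    Reduce coefficients mod 3: 1·t ≡ 2 (mod 3).
    So t ≡ 2 (mod 3).
    Then x = 1 + 20·2 = 41, valid modulo lcm(20, 6) = 60: x ≡ 41 (mod 60).
Verify: 41 mod 4 = 1, 41 mod 10 = 1, 41 mod 6 = 5.

x ≡ 41 (mod 60).


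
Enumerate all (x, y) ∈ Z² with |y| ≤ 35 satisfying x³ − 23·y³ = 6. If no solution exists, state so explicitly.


The equation is x³ - 23y³ = 6. For fixed y, x³ = 23·y³ + 6, so a solution requires the RHS to be a perfect cube.
Strategy: iterate y from -35 to 35, compute RHS = 23·y³ + 6, and check whether it is a (positive or negative) perfect cube.
Check small values of y:
  y = 0: RHS = 6 is not a perfect cube.
  y = 1: RHS = 29 is not a perfect cube.
  y = -1: RHS = -17 is not a perfect cube.
  y = 2: RHS = 190 is not a perfect cube.
  y = -2: RHS = -178 is not a perfect cube.
  y = 3: RHS = 627 is not a perfect cube.
  y = -3: RHS = -615 is not a perfect cube.
Continuing the search up to |y| = 35 finds no solutions either.
No (x, y) in the scanned range satisfies the equation.

No integer solutions with |y| ≤ 35.


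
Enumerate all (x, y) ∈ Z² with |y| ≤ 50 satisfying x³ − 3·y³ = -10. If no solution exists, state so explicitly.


The equation is x³ - 3y³ = -10. For fixed y, x³ = 3·y³ − 10, so a solution requires the RHS to be a perfect cube.
Strategy: iterate y from -50 to 50, compute RHS = 3·y³ − 10, and check whether it is a (positive or negative) perfect cube.
Check small values of y:
  y = 0: RHS = -10 is not a perfect cube.
  y = 1: RHS = -7 is not a perfect cube.
  y = -1: RHS = -13 is not a perfect cube.
  y = 2: RHS = 14 is not a perfect cube.
  y = -2: RHS = -34 is not a perfect cube.
  y = 3: RHS = 71 is not a perfect cube.
  y = -3: RHS = -91 is not a perfect cube.
Continuing, at y = -9: RHS = -2197 = (-13)³ ⇒ x = -13 works.
Searching the remaining y in |y| ≤ 50 finds no further solutions.
Collected solutions: (-13, -9).

Solutions (with |y| ≤ 50): (-13, -9).


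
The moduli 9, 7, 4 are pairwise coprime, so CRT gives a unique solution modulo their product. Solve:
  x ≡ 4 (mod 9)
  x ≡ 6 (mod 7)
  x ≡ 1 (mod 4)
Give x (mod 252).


Moduli 9, 7, 4 are pairwise coprime; by CRT there is a unique solution modulo M = 9 · 7 · 4 = 252.
Solve pairwise, accumulating the modulus:
  Start with x ≡ 4 (mod 9).
  Combine with x ≡ 6 (mod 7): since gcd(9, 7) = 1, we get a unique residue mod 63.
    Write x = 4 + 9·t and substitute into x ≡ 6 (mod 7): 9·t ≡ 6 − 4 = 2 (mod 7).
    Reduce coefficients mod 7: 2·t ≡ 2 (mod 7).
    The inverse of 2 mod 7 is 4 (since 2·4 = 8 = 1·7 + 1), so t ≡ 4·2 = 8 ≡ 1 (mod 7).
    Then x = 4 + 9·1 = 13, valid modulo lcm(9, 7) = 63: x ≡ 13 (mod 63).
  Combine with x ≡ 1 (mod 4): since gcd(63, 4) = 1, we get a unique residue mod 252.
    Write x = 13 + 63·t and substitute into x ≡ 1 (mod 4): 63·t ≡ 1 − 13 = -12 (mod 4).
    Reduce coefficients mod 4: 3·t ≡ 0 (mod 4).
    The inverse of 3 mod 4 is 3 (since 3·3 = 9 = 2·4 + 1), so t ≡ 3·0 = 0 ≡ 0 (mod 4).
    Then x = 13 + 63·0 = 13, valid modulo lcm(63, 4) = 252: x ≡ 13 (mod 252).
Verify: 13 mod 9 = 4 ✓, 13 mod 7 = 6 ✓, 13 mod 4 = 1 ✓.

x ≡ 13 (mod 252).


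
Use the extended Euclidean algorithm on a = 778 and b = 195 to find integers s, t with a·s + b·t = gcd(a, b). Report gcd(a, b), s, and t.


Euclidean algorithm on (778, 195) — divide until remainder is 0:
  778 = 3 · 195 + 193
  195 = 1 · 193 + 2
  193 = 96 · 2 + 1
  2 = 2 · 1 + 0
gcd(778, 195) = 1.
Track Bezout coefficients alongside the remainders: start with r₀ = 778 = a·1 + b·0 (s = 1, t = 0) and r₁ = 195 = a·0 + b·1 (s = 0, t = 1); each new remainder r_{k+1} = r_{k-1} − q_k·r_k inherits s_{k+1} = s_{k-1} − q_k·s_k, t_{k+1} = t_{k-1} − q_k·t_k, so r_k = a·s_k + b·t_k at every step:
  q = 3: r = 193, s = 1 − 3·0 = 1, t = 0 − 3·1 = -3  (check: 778·1 + 195·(-3) = 193)
  q = 1: r = 2, s = 0 − 1·1 = -1, t = 1 − 1·(-3) = 4  (check: 778·(-1) + 195·4 = 2)
  q = 96: r = 1, s = 1 − 96·(-1) = 97, t = -3 − 96·4 = -387  (check: 778·97 + 195·(-387) = 1)
The row with r = 1 (the gcd) gives the Bezout coefficients s = 97, t = -387.
Result: 778 · (97) + 195 · (-387) = 1.

gcd(778, 195) = 1; s = 97, t = -387 (check: 778·97 + 195·(-387) = 1).


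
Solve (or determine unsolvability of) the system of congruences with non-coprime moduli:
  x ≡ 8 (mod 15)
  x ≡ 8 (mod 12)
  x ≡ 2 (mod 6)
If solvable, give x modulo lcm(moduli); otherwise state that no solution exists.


Moduli 15, 12, 6 are not pairwise coprime, so CRT works modulo lcm(m_i) when all pairwise compatibility conditions hold.
Pairwise compatibility: gcd(m_i, m_j) must divide a_i - a_j for every pair.
Merge one congruence at a time:
  Start: x ≡ 8 (mod 15).
  Combine with x ≡ 8 (mod 12): gcd(15, 12) = 3; 8 - 8 = 0, which IS divisible by 3, so compatible.
    Write x = 8 + 15·t and substitute into x ≡ 8 (mod 12): 15·t ≡ 8 − 8 = 0 (mod 12).
    Divide the congruence (and modulus) by g = 3: 5·t ≡ 0 (mod 4).
    Reduce coefficients mod 4: 1·t ≡ 0 (mod 4).
    So t ≡ 0 (mod 4).
    Then x = 8 + 15·0 = 8, valid modulo lcm(15, 12) = 60: x ≡ 8 (mod 60).
  Combine with x ≡ 2 (mod 6): gcd(60, 6) = 6; 2 - 8 = -6, which IS divisible by 6, so compatible.
    Write x = 8 + 60·t and substitute into x ≡ 2 (mod 6): 60·t ≡ 2 − 8 = -6 (mod 6).
    Divide the congruence (and modulus) by g = 6: 10·t ≡ -1 (mod 1).
    Modulo 1 every t works; take t = 0.
    Then x = 8 + 60·0 = 8, valid modulo lcm(60, 6) = 60: x ≡ 8 (mod 60).
Verify: 8 mod 15 = 8, 8 mod 12 = 8, 8 mod 6 = 2.

x ≡ 8 (mod 60).


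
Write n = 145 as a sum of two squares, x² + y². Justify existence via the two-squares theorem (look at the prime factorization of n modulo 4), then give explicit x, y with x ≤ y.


Step 1: Factor n = 145 = 5 · 29.
Step 2: Check the mod-4 condition on each prime factor: 5 ≡ 1 (mod 4), exponent 1; 29 ≡ 1 (mod 4), exponent 1.
All primes ≡ 3 (mod 4) appear to even exponent (or don't appear), so by the two-squares theorem n IS expressible as a sum of two squares.
Step 3: Build a representation. Here n = 5 · 29 is a product of primes ≡ 1 (mod 4). Each prime p ≡ 1 (mod 4) is itself a sum of two squares; find a² by testing p − a² for a perfect square:
  5: 5 − 1² = 4 = 2² ⇒ 5 = 1² + 2².
  29: 29 − 1² = 28, 29 − 2² = 25 = 5² ⇒ 29 = 2² + 5².
  Combine using the Brahmagupta–Fibonacci identity (a² + b²)(c² + d²) = (ac − bd)² + (ad + bc)² = (ac + bd)² + (ad − bc)²:
  5 · 29 = 145: from (1² + 2²)(2² + 5²), take (1·2 − 2·5, 1·5 + 2·2) = (2 − 10, 5 + 4) = (-8, 9); dropping signs (only squares matter) gives (8, 9); check 8² + 9² = 64 + 81 = 145 ✓.
Step 4: Order so x ≤ y and verify: 8² + 9² = 64 + 81 = 145 = n. ✓

n = 145 = 8² + 9² (one valid representation with x ≤ y).


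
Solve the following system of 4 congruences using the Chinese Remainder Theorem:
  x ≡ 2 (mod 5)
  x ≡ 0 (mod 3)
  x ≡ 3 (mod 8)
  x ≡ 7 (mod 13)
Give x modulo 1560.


Product of moduli M = 5 · 3 · 8 · 13 = 1560.
Merge one congruence at a time:
  Start: x ≡ 2 (mod 5).
  Combine with x ≡ 0 (mod 3); new modulus lcm = 15.
    Write x = 2 + 5·t and substitute into x ≡ 0 (mod 3): 5·t ≡ 0 − 2 = -2 (mod 3).
    Reduce coefficients mod 3: 2·t ≡ 1 (mod 3).
    The inverse of 2 mod 3 is 2 (since 2·2 = 4 = 1·3 + 1), so t ≡ 2·1 = 2 ≡ 2 (mod 3).
    Then x = 2 + 5·2 = 12, valid modulo lcm(5, 3) = 15: x ≡ 12 (mod 15).
  Combine with x ≡ 3 (mod 8); new modulus lcm = 120.
    Write x = 12 + 15·t and substitute into x ≡ 3 (mod 8): 15·t ≡ 3 − 12 = -9 (mod 8).
    Reduce coefficients mod 8: 7·t ≡ 7 (mod 8).
    The inverse of 7 mod 8 is 7 (since 7·7 = 49 = 6·8 + 1), so t ≡ 7·7 = 49 ≡ 1 (mod 8).
    Then x = 12 + 15·1 = 27, valid modulo lcm(15, 8) = 120: x ≡ 27 (mod 120).
  Combine with x ≡ 7 (mod 13); new modulus lcm = 1560.
    Write x = 27 + 120·t and substitute into x ≡ 7 (mod 13): 120·t ≡ 7 − 27 = -20 (mod 13).
    Reduce coefficients mod 13: 3·t ≡ 6 (mod 13).
    The inverse of 3 mod 13 is 9 (since 3·9 = 27 = 2·13 + 1), so t ≡ 9·6 = 54 ≡ 2 (mod 13).
    Then x = 27 + 120·2 = 267, valid modulo lcm(120, 13) = 1560: x ≡ 267 (mod 1560).
Verify against each original: 267 mod 5 = 2, 267 mod 3 = 0, 267 mod 8 = 3, 267 mod 13 = 7.

x ≡ 267 (mod 1560).


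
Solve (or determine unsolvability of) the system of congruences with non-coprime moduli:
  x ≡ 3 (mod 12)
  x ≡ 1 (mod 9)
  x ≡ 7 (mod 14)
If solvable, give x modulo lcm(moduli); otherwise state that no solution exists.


Moduli 12, 9, 14 are not pairwise coprime, so CRT works modulo lcm(m_i) when all pairwise compatibility conditions hold.
Pairwise compatibility: gcd(m_i, m_j) must divide a_i - a_j for every pair.
Merge one congruence at a time:
  Start: x ≡ 3 (mod 12).
  Combine with x ≡ 1 (mod 9): gcd(12, 9) = 3, and 1 - 3 = -2 is NOT divisible by 3.
    ⇒ system is inconsistent (no integer solution).

No solution (the system is inconsistent).


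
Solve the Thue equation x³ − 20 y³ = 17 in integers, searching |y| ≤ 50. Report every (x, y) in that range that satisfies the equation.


The equation is x³ - 20y³ = 17. For fixed y, x³ = 20·y³ + 17, so a solution requires the RHS to be a perfect cube.
Strategy: iterate y from -50 to 50, compute RHS = 20·y³ + 17, and check whether it is a (positive or negative) perfect cube.
Check small values of y:
  y = 0: RHS = 17 is not a perfect cube.
  y = 1: RHS = 37 is not a perfect cube.
  y = -1: RHS = -3 is not a perfect cube.
  y = 2: RHS = 177 is not a perfect cube.
  y = -2: RHS = -143 is not a perfect cube.
  y = 3: RHS = 557 is not a perfect cube.
  y = -3: RHS = -523 is not a perfect cube.
Continuing the search up to |y| = 50 finds no solutions either.
No (x, y) in the scanned range satisfies the equation.

No integer solutions with |y| ≤ 50.


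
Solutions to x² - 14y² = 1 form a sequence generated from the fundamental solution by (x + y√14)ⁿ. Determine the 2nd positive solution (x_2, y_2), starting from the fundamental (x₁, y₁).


Step 1: Find the fundamental solution (x₁, y₁) of x² - 14y² = 1.
  Expand √14 as a continued fraction. a₀ = ⌊√14⌋ = 3; iterate m_{k+1} = d_k·a_k − m_k, d_{k+1} = (14 − m_{k+1}²)/d_k, a_{k+1} = ⌊(a₀ + m_{k+1})/d_{k+1}⌋ (starting m₀ = 0, d₀ = 1), with convergents p_k = a_k·p_{k-1} + p_{k-2}, q_k = a_k·q_{k-1} + q_{k-2} (p₋₁ = 1, q₋₁ = 0):
  k = 0: a₀ = 3; p₀/q₀ = 3/1; p₀² − 14·q₀² = 9 − 14 = -5.
  k = 1: m = 3, d = 5, a = ⌊(3 + 3)/5⌋ = 1; p/q = (1·3 + 1)/(1·1 + 0) = 4/1; p² − 14·q² = 16 − 14 = 2.
  k = 2: m = 2, d = 2, a = ⌊(3 + 2)/2⌋ = 2; p/q = (2·4 + 3)/(2·1 + 1) = 11/3; p² − 14·q² = 121 − 126 = -5.
  k = 3: m = 2, d = 5, a = ⌊(3 + 2)/5⌋ = 1; p/q = (1·11 + 4)/(1·3 + 1) = 15/4; p² − 14·q² = 225 − 224 = 1.
  The first convergent with p² − 14·q² = 1 gives the fundamental solution (x₁, y₁) = (15, 4).
Step 2: Apply the recurrence (x_{n+1}, y_{n+1}) = (x₁x_n + 14y₁y_n, x₁y_n + y₁x_n) repeatedly.
  From (x_1, y_1) = (15, 4): x_2 = 15·15 + 14·4·4 = 449; y_2 = 15·4 + 4·15 = 120.
Step 3: Verify x_2² - 14·y_2² = 201601 - 201600 = 1 (should be 1). ✓

(x_1, y_1) = (15, 4); (x_2, y_2) = (449, 120).


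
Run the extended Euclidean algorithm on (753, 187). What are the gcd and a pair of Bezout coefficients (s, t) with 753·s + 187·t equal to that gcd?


Euclidean algorithm on (753, 187) — divide until remainder is 0:
  753 = 4 · 187 + 5
  187 = 37 · 5 + 2
  5 = 2 · 2 + 1
  2 = 2 · 1 + 0
gcd(753, 187) = 1.
Track Bezout coefficients alongside the remainders: start with r₀ = 753 = a·1 + b·0 (s = 1, t = 0) and r₁ = 187 = a·0 + b·1 (s = 0, t = 1); each new remainder r_{k+1} = r_{k-1} − q_k·r_k inherits s_{k+1} = s_{k-1} − q_k·s_k, t_{k+1} = t_{k-1} − q_k·t_k, so r_k = a·s_k + b·t_k at every step:
  q = 4: r = 5, s = 1 − 4·0 = 1, t = 0 − 4·1 = -4  (check: 753·1 + 187·(-4) = 5)
  q = 37: r = 2, s = 0 − 37·1 = -37, t = 1 − 37·(-4) = 149  (check: 753·(-37) + 187·149 = 2)
  q = 2: r = 1, s = 1 − 2·(-37) = 75, t = -4 − 2·149 = -302  (check: 753·75 + 187·(-302) = 1)
The row with r = 1 (the gcd) gives the Bezout coefficients s = 75, t = -302.
Result: 753 · (75) + 187 · (-302) = 1.

gcd(753, 187) = 1; s = 75, t = -302 (check: 753·75 + 187·(-302) = 1).


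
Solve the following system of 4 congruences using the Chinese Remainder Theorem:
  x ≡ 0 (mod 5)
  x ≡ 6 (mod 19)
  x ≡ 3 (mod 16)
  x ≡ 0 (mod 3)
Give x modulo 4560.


Product of moduli M = 5 · 19 · 16 · 3 = 4560.
Merge one congruence at a time:
  Start: x ≡ 0 (mod 5).
  Combine with x ≡ 6 (mod 19); new modulus lcm = 95.
    Write x = 0 + 5·t and substitute into x ≡ 6 (mod 19): 5·t ≡ 6 − 0 = 6 (mod 19).
    The inverse of 5 mod 19 is 4 (since 5·4 = 20 = 1·19 + 1), so t ≡ 4·6 = 24 ≡ 5 (mod 19).
    Then x = 0 + 5·5 = 25, valid modulo lcm(5, 19) = 95: x ≡ 25 (mod 95).
  Combine with x ≡ 3 (mod 16); new modulus lcm = 1520.
    Write x = 25 + 95·t and substitute into x ≡ 3 (mod 16): 95·t ≡ 3 − 25 = -22 (mod 16).
    Reduce coefficients mod 16: 15·t ≡ 10 (mod 16).
    The inverse of 15 mod 16 is 15 (since 15·15 = 225 = 14·16 + 1), so t ≡ 15·10 = 150 ≡ 6 (mod 16).
    Then x = 25 + 95·6 = 595, valid modulo lcm(95, 16) = 1520: x ≡ 595 (mod 1520).
  Combine with x ≡ 0 (mod 3); new modulus lcm = 4560.
    Write x = 595 + 1520·t and substitute into x ≡ 0 (mod 3): 1520·t ≡ 0 − 595 = -595 (mod 3).
    Reduce coefficients mod 3: 2·t ≡ 2 (mod 3).
    The inverse of 2 mod 3 is 2 (since 2·2 = 4 = 1·3 + 1), so t ≡ 2·2 = 4 ≡ 1 (mod 3).
    Then x = 595 + 1520·1 = 2115, valid modulo lcm(1520, 3) = 4560: x ≡ 2115 (mod 4560).
Verify against each original: 2115 mod 5 = 0, 2115 mod 19 = 6, 2115 mod 16 = 3, 2115 mod 3 = 0.

x ≡ 2115 (mod 4560).


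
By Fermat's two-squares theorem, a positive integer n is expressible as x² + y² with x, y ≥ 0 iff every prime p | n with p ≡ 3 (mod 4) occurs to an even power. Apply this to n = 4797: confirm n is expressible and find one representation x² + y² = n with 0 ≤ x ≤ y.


Step 1: Factor n = 4797 = 3^2 · 13 · 41.
Step 2: Check the mod-4 condition on each prime factor: 3 ≡ 3 (mod 4), exponent 2 (must be even); 13 ≡ 1 (mod 4), exponent 1; 41 ≡ 1 (mod 4), exponent 1.
All primes ≡ 3 (mod 4) appear to even exponent (or don't appear), so by the two-squares theorem n IS expressible as a sum of two squares.
Step 3: Build a representation. Group n = k² · m with k = 3 and m = 13 · 41 = 533 (a product of primes ≡ 1 (mod 4)); a representation of m scales to one of n via (k·x)² + (k·y)² = k²(x² + y²). Each prime p ≡ 1 (mod 4) is itself a sum of two squares; find a² by testing p − a² for a perfect square:
  13: 13 − 1² = 12, 13 − 2² = 9 = 3² ⇒ 13 = 2² + 3².
  41: 41 − 1² = 40, 41 − 2² = 37, 41 − 3² = 32, 41 − 4² = 25 = 5² ⇒ 41 = 4² + 5².
  Combine using the Brahmagupta–Fibonacci identity (a² + b²)(c² + d²) = (ac − bd)² + (ad + bc)² = (ac + bd)² + (ad − bc)²:
  13 · 41 = 533: from (2² + 3²)(4² + 5²), take (2·4 − 3·5, 2·5 + 3·4) = (8 − 15, 10 + 12) = (-7, 22); dropping signs (only squares matter) gives (7, 22); check 7² + 22² = 49 + 484 = 533 ✓.
  Scale by k = 3: (3·7, 3·22) = (21, 66).
Step 4: Order so x ≤ y and verify: 21² + 66² = 441 + 4356 = 4797 = n. ✓

n = 4797 = 21² + 66² (one valid representation with x ≤ y).


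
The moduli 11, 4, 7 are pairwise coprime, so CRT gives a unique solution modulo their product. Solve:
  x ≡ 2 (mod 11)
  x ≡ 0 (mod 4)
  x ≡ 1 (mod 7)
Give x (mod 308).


Moduli 11, 4, 7 are pairwise coprime; by CRT there is a unique solution modulo M = 11 · 4 · 7 = 308.
Solve pairwise, accumulating the modulus:
  Start with x ≡ 2 (mod 11).
  Combine with x ≡ 0 (mod 4): since gcd(11, 4) = 1, we get a unique residue mod 44.
    Write x = 2 + 11·t and substitute into x ≡ 0 (mod 4): 11·t ≡ 0 − 2 = -2 (mod 4).
    Reduce coefficients mod 4: 3·t ≡ 2 (mod 4).
    The inverse of 3 mod 4 is 3 (since 3·3 = 9 = 2·4 + 1), so t ≡ 3·2 = 6 ≡ 2 (mod 4).
    Then x = 2 + 11·2 = 24, valid modulo lcm(11, 4) = 44: x ≡ 24 (mod 44).
  Combine with x ≡ 1 (mod 7): since gcd(44, 7) = 1, we get a unique residue mod 308.
    Write x = 24 + 44·t and substitute into x ≡ 1 (mod 7): 44·t ≡ 1 − 24 = -23 (mod 7).
    Reduce coefficients mod 7: 2·t ≡ 5 (mod 7).
    The inverse of 2 mod 7 is 4 (since 2·4 = 8 = 1·7 + 1), so t ≡ 4·5 = 20 ≡ 6 (mod 7).
    Then x = 24 + 44·6 = 288, valid modulo lcm(44, 7) = 308: x ≡ 288 (mod 308).
Verify: 288 mod 11 = 2 ✓, 288 mod 4 = 0 ✓, 288 mod 7 = 1 ✓.

x ≡ 288 (mod 308).


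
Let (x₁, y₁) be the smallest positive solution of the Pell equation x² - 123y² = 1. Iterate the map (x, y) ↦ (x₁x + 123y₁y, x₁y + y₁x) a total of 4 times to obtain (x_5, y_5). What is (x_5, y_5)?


Step 1: Find the fundamental solution (x₁, y₁) of x² - 123y² = 1.
  Expand √123 as a continued fraction. a₀ = ⌊√123⌋ = 11; iterate m_{k+1} = d_k·a_k − m_k, d_{k+1} = (123 − m_{k+1}²)/d_k, a_{k+1} = ⌊(a₀ + m_{k+1})/d_{k+1}⌋ (starting m₀ = 0, d₀ = 1), with convergents p_k = a_k·p_{k-1} + p_{k-2}, q_k = a_k·q_{k-1} + q_{k-2} (p₋₁ = 1, q₋₁ = 0):
  k = 0: a₀ = 11; p₀/q₀ = 11/1; p₀² − 123·q₀² = 121 − 123 = -2.
  k = 1: m = 11, d = 2, a = ⌊(11 + 11)/2⌋ = 11; p/q = (11·11 + 1)/(11·1 + 0) = 122/11; p² − 123·q² = 14884 − 14883 = 1.
  The first convergent with p² − 123·q² = 1 gives the fundamental solution (x₁, y₁) = (122, 11).
Step 2: Apply the recurrence (x_{n+1}, y_{n+1}) = (x₁x_n + 123y₁y_n, x₁y_n + y₁x_n) repeatedly.
  From (x_1, y_1) = (122, 11): x_2 = 122·122 + 123·11·11 = 29767; y_2 = 122·11 + 11·122 = 2684.
  From (x_2, y_2) = (29767, 2684): x_3 = 122·29767 + 123·11·2684 = 7263026; y_3 = 122·2684 + 11·29767 = 654885.
  From (x_3, y_3) = (7263026, 654885): x_4 = 122·7263026 + 123·11·654885 = 1772148577; y_4 = 122·654885 + 11·7263026 = 159789256.
  From (x_4, y_4) = (1772148577, 159789256): x_5 = 122·1772148577 + 123·11·159789256 = 432396989762; y_5 = 122·159789256 + 11·1772148577 = 38987923579.
Step 3: Verify x_5² - 123·y_5² = 186967156755239132816644 - 186967156755239132816643 = 1 (should be 1). ✓

(x_1, y_1) = (122, 11); (x_5, y_5) = (432396989762, 38987923579).


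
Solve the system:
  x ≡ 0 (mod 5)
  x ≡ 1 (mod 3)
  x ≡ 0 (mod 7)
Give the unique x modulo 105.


Moduli 5, 3, 7 are pairwise coprime; by CRT there is a unique solution modulo M = 5 · 3 · 7 = 105.
Solve pairwise, accumulating the modulus:
  Start with x ≡ 0 (mod 5).
  Combine with x ≡ 1 (mod 3): since gcd(5, 3) = 1, we get a unique residue mod 15.
    Write x = 0 + 5·t and substitute into x ≡ 1 (mod 3): 5·t ≡ 1 − 0 = 1 (mod 3).
    Reduce coefficients mod 3: 2·t ≡ 1 (mod 3).
    The inverse of 2 mod 3 is 2 (since 2·2 = 4 = 1·3 + 1), so t ≡ 2·1 = 2 ≡ 2 (mod 3).
    Then x = 0 + 5·2 = 10, valid modulo lcm(5, 3) = 15: x ≡ 10 (mod 15).
  Combine with x ≡ 0 (mod 7): since gcd(15, 7) = 1, we get a unique residue mod 105.
    Write x = 10 + 15·t and substitute into x ≡ 0 (mod 7): 15·t ≡ 0 − 10 = -10 (mod 7).
    Reduce coefficients mod 7: 1·t ≡ 4 (mod 7).
    So t ≡ 4 (mod 7).
    Then x = 10 + 15·4 = 70, valid modulo lcm(15, 7) = 105: x ≡ 70 (mod 105).
Verify: 70 mod 5 = 0 ✓, 70 mod 3 = 1 ✓, 70 mod 7 = 0 ✓.

x ≡ 70 (mod 105).


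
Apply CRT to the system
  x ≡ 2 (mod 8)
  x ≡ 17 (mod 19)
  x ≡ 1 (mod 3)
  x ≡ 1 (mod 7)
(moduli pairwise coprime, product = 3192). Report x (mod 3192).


Product of moduli M = 8 · 19 · 3 · 7 = 3192.
Merge one congruence at a time:
  Start: x ≡ 2 (mod 8).
  Combine with x ≡ 17 (mod 19); new modulus lcm = 152.
    Write x = 2 + 8·t and substitute into x ≡ 17 (mod 19): 8·t ≡ 17 − 2 = 15 (mod 19).
    The inverse of 8 mod 19 is 12 (since 8·12 = 96 = 5·19 + 1), so t ≡ 12·15 = 180 ≡ 9 (mod 19).
    Then x = 2 + 8·9 = 74, valid modulo lcm(8, 19) = 152: x ≡ 74 (mod 152).
  Combine with x ≡ 1 (mod 3); new modulus lcm = 456.
    Write x = 74 + 152·t and substitute into x ≡ 1 (mod 3): 152·t ≡ 1 − 74 = -73 (mod 3).
    Reduce coefficients mod 3: 2·t ≡ 2 (mod 3).
    The inverse of 2 mod 3 is 2 (since 2·2 = 4 = 1·3 + 1), so t ≡ 2·2 = 4 ≡ 1 (mod 3).
    Then x = 74 + 152·1 = 226, valid modulo lcm(152, 3) = 456: x ≡ 226 (mod 456).
  Combine with x ≡ 1 (mod 7); new modulus lcm = 3192.
    Write x = 226 + 456·t and substitute into x ≡ 1 (mod 7): 456·t ≡ 1 − 226 = -225 (mod 7).
    Reduce coefficients mod 7: 1·t ≡ 6 (mod 7).
    So t ≡ 6 (mod 7).
    Then x = 226 + 456·6 = 2962, valid modulo lcm(456, 7) = 3192: x ≡ 2962 (mod 3192).
Verify against each original: 2962 mod 8 = 2, 2962 mod 19 = 17, 2962 mod 3 = 1, 2962 mod 7 = 1.

x ≡ 2962 (mod 3192).


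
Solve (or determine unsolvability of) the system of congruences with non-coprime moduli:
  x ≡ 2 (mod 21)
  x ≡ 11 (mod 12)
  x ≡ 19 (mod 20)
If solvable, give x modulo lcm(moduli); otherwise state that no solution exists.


Moduli 21, 12, 20 are not pairwise coprime, so CRT works modulo lcm(m_i) when all pairwise compatibility conditions hold.
Pairwise compatibility: gcd(m_i, m_j) must divide a_i - a_j for every pair.
Merge one congruence at a time:
  Start: x ≡ 2 (mod 21).
  Combine with x ≡ 11 (mod 12): gcd(21, 12) = 3; 11 - 2 = 9, which IS divisible by 3, so compatible.
    Write x = 2 + 21·t and substitute into x ≡ 11 (mod 12): 21·t ≡ 11 − 2 = 9 (mod 12).
    Divide the congruence (and modulus) by g = 3: 7·t ≡ 3 (mod 4).
    Reduce coefficients mod 4: 3·t ≡ 3 (mod 4).
    The inverse of 3 mod 4 is 3 (since 3·3 = 9 = 2·4 + 1), so t ≡ 3·3 = 9 ≡ 1 (mod 4).
    Then x = 2 + 21·1 = 23, valid modulo lcm(21, 12) = 84: x ≡ 23 (mod 84).
  Combine with x ≡ 19 (mod 20): gcd(84, 20) = 4; 19 - 23 = -4, which IS divisible by 4, so compatible.
    Write x = 23 + 84·t and substitute into x ≡ 19 (mod 20): 84·t ≡ 19 − 23 = -4 (mod 20).
    Divide the congruence (and modulus) by g = 4: 21·t ≡ -1 (mod 5).
    Reduce coefficients mod 5: 1·t ≡ 4 (mod 5).
    So t ≡ 4 (mod 5).
    Then x = 23 + 84·4 = 359, valid modulo lcm(84, 20) = 420: x ≡ 359 (mod 420).
Verify: 359 mod 21 = 2, 359 mod 12 = 11, 359 mod 20 = 19.

x ≡ 359 (mod 420).


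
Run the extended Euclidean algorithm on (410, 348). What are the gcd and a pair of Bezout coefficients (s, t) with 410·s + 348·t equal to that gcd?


Euclidean algorithm on (410, 348) — divide until remainder is 0:
  410 = 1 · 348 + 62
  348 = 5 · 62 + 38
  62 = 1 · 38 + 24
  38 = 1 · 24 + 14
  24 = 1 · 14 + 10
  14 = 1 · 10 + 4
  10 = 2 · 4 + 2
  4 = 2 · 2 + 0
gcd(410, 348) = 2.
Track Bezout coefficients alongside the remainders: start with r₀ = 410 = a·1 + b·0 (s = 1, t = 0) and r₁ = 348 = a·0 + b·1 (s = 0, t = 1); each new remainder r_{k+1} = r_{k-1} − q_k·r_k inherits s_{k+1} = s_{k-1} − q_k·s_k, t_{k+1} = t_{k-1} − q_k·t_k, so r_k = a·s_k + b·t_k at every step:
  q = 1: r = 62, s = 1 − 1·0 = 1, t = 0 − 1·1 = -1  (check: 410·1 + 348·(-1) = 62)
  q = 5: r = 38, s = 0 − 5·1 = -5, t = 1 − 5·(-1) = 6  (check: 410·(-5) + 348·6 = 38)
  q = 1: r = 24, s = 1 − 1·(-5) = 6, t = -1 − 1·6 = -7  (check: 410·6 + 348·(-7) = 24)
  q = 1: r = 14, s = -5 − 1·6 = -11, t = 6 − 1·(-7) = 13  (check: 410·(-11) + 348·13 = 14)
  q = 1: r = 10, s = 6 − 1·(-11) = 17, t = -7 − 1·13 = -20  (check: 410·17 + 348·(-20) = 10)
  q = 1: r = 4, s = -11 − 1·17 = -28, t = 13 − 1·(-20) = 33  (check: 410·(-28) + 348·33 = 4)
  q = 2: r = 2, s = 17 − 2·(-28) = 73, t = -20 − 2·33 = -86  (check: 410·73 + 348·(-86) = 2)
The row with r = 2 (the gcd) gives the Bezout coefficients s = 73, t = -86.
Result: 410 · (73) + 348 · (-86) = 2.

gcd(410, 348) = 2; s = 73, t = -86 (check: 410·73 + 348·(-86) = 2).


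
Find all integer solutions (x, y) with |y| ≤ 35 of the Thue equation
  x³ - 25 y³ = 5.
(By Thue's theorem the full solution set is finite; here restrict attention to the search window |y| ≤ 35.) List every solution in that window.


The equation is x³ - 25y³ = 5. For fixed y, x³ = 25·y³ + 5, so a solution requires the RHS to be a perfect cube.
Strategy: iterate y from -35 to 35, compute RHS = 25·y³ + 5, and check whether it is a (positive or negative) perfect cube.
Check small values of y:
  y = 0: RHS = 5 is not a perfect cube.
  y = 1: RHS = 30 is not a perfect cube.
  y = -1: RHS = -20 is not a perfect cube.
  y = 2: RHS = 205 is not a perfect cube.
  y = -2: RHS = -195 is not a perfect cube.
  y = 3: RHS = 680 is not a perfect cube.
  y = -3: RHS = -670 is not a perfect cube.
Continuing the search up to |y| = 35 finds no solutions either.
No (x, y) in the scanned range satisfies the equation.

No integer solutions with |y| ≤ 35.


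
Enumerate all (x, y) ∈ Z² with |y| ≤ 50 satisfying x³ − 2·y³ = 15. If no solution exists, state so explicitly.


The equation is x³ - 2y³ = 15. For fixed y, x³ = 2·y³ + 15, so a solution requires the RHS to be a perfect cube.
Strategy: iterate y from -50 to 50, compute RHS = 2·y³ + 15, and check whether it is a (positive or negative) perfect cube.
Check small values of y:
  y = 0: RHS = 15 is not a perfect cube.
  y = 1: RHS = 17 is not a perfect cube.
  y = -1: RHS = 13 is not a perfect cube.
  y = 2: RHS = 31 is not a perfect cube.
  y = -2: RHS = -1 = (-1)³ ⇒ x = -1 works.
  y = 3: RHS = 69 is not a perfect cube.
  y = -3: RHS = -39 is not a perfect cube.
Continuing the search up to |y| = 50 finds no further solutions beyond those listed.
Collected solutions: (-1, -2).

Solutions (with |y| ≤ 50): (-1, -2).


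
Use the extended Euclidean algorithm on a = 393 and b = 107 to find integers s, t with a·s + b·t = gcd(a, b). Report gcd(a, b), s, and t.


Euclidean algorithm on (393, 107) — divide until remainder is 0:
  393 = 3 · 107 + 72
  107 = 1 · 72 + 35
  72 = 2 · 35 + 2
  35 = 17 · 2 + 1
  2 = 2 · 1 + 0
gcd(393, 107) = 1.
Track Bezout coefficients alongside the remainders: start with r₀ = 393 = a·1 + b·0 (s = 1, t = 0) and r₁ = 107 = a·0 + b·1 (s = 0, t = 1); each new remainder r_{k+1} = r_{k-1} − q_k·r_k inherits s_{k+1} = s_{k-1} − q_k·s_k, t_{k+1} = t_{k-1} − q_k·t_k, so r_k = a·s_k + b·t_k at every step:
  q = 3: r = 72, s = 1 − 3·0 = 1, t = 0 − 3·1 = -3  (check: 393·1 + 107·(-3) = 72)
  q = 1: r = 35, s = 0 − 1·1 = -1, t = 1 − 1·(-3) = 4  (check: 393·(-1) + 107·4 = 35)
  q = 2: r = 2, s = 1 − 2·(-1) = 3, t = -3 − 2·4 = -11  (check: 393·3 + 107·(-11) = 2)
  q = 17: r = 1, s = -1 − 17·3 = -52, t = 4 − 17·(-11) = 191  (check: 393·(-52) + 107·191 = 1)
The row with r = 1 (the gcd) gives the Bezout coefficients s = -52, t = 191.
Result: 393 · (-52) + 107 · (191) = 1.

gcd(393, 107) = 1; s = -52, t = 191 (check: 393·(-52) + 107·191 = 1).


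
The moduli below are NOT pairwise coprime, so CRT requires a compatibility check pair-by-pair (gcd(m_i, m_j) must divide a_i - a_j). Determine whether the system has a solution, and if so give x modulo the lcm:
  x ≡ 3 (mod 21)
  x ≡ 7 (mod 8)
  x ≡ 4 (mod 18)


Moduli 21, 8, 18 are not pairwise coprime, so CRT works modulo lcm(m_i) when all pairwise compatibility conditions hold.
Pairwise compatibility: gcd(m_i, m_j) must divide a_i - a_j for every pair.
Merge one congruence at a time:
  Start: x ≡ 3 (mod 21).
  Combine with x ≡ 7 (mod 8): gcd(21, 8) = 1; 7 - 3 = 4, which IS divisible by 1, so compatible.
    Write x = 3 + 21·t and substitute into x ≡ 7 (mod 8): 21·t ≡ 7 − 3 = 4 (mod 8).
    Reduce coefficients mod 8: 5·t ≡ 4 (mod 8).
    The inverse of 5 mod 8 is 5 (since 5·5 = 25 = 3·8 + 1), so t ≡ 5·4 = 20 ≡ 4 (mod 8).
    Then x = 3 + 21·4 = 87, valid modulo lcm(21, 8) = 168: x ≡ 87 (mod 168).
  Combine with x ≡ 4 (mod 18): gcd(168, 18) = 6, and 4 - 87 = -83 is NOT divisible by 6.
    ⇒ system is inconsistent (no integer solution).

No solution (the system is inconsistent).


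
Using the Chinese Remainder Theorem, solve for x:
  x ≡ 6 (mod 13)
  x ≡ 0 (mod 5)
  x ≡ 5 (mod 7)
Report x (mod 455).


Moduli 13, 5, 7 are pairwise coprime; by CRT there is a unique solution modulo M = 13 · 5 · 7 = 455.
Solve pairwise, accumulating the modulus:
  Start with x ≡ 6 (mod 13).
  Combine with x ≡ 0 (mod 5): since gcd(13, 5) = 1, we get a unique residue mod 65.
    Write x = 6 + 13·t and substitute into x ≡ 0 (mod 5): 13·t ≡ 0 − 6 = -6 (mod 5).
    Reduce coefficients mod 5: 3·t ≡ 4 (mod 5).
    The inverse of 3 mod 5 is 2 (since 3·2 = 6 = 1·5 + 1), so t ≡ 2·4 = 8 ≡ 3 (mod 5).
    Then x = 6 + 13·3 = 45, valid modulo lcm(13, 5) = 65: x ≡ 45 (mod 65).
  Combine with x ≡ 5 (mod 7): since gcd(65, 7) = 1, we get a unique residue mod 455.
    Write x = 45 + 65·t and substitute into x ≡ 5 (mod 7): 65·t ≡ 5 − 45 = -40 (mod 7).
    Reduce coefficients mod 7: 2·t ≡ 2 (mod 7).
    The inverse of 2 mod 7 is 4 (since 2·4 = 8 = 1·7 + 1), so t ≡ 4·2 = 8 ≡ 1 (mod 7).
    Then x = 45 + 65·1 = 110, valid modulo lcm(65, 7) = 455: x ≡ 110 (mod 455).
Verify: 110 mod 13 = 6 ✓, 110 mod 5 = 0 ✓, 110 mod 7 = 5 ✓.

x ≡ 110 (mod 455).


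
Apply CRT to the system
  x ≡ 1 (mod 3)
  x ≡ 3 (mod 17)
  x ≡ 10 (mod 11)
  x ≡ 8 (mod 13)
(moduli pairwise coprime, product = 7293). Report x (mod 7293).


Product of moduli M = 3 · 17 · 11 · 13 = 7293.
Merge one congruence at a time:
  Start: x ≡ 1 (mod 3).
  Combine with x ≡ 3 (mod 17); new modulus lcm = 51.
    Write x = 1 + 3·t and substitute into x ≡ 3 (mod 17): 3·t ≡ 3 − 1 = 2 (mod 17).
    The inverse of 3 mod 17 is 6 (since 3·6 = 18 = 1·17 + 1), so t ≡ 6·2 = 12 ≡ 12 (mod 17).
    Then x = 1 + 3·12 = 37, valid modulo lcm(3, 17) = 51: x ≡ 37 (mod 51).
  Combine with x ≡ 10 (mod 11); new modulus lcm = 561.
    Write x = 37 + 51·t and substitute into x ≡ 10 (mod 11): 51·t ≡ 10 − 37 = -27 (mod 11).
    Reduce coefficients mod 11: 7·t ≡ 6 (mod 11).
    The inverse of 7 mod 11 is 8 (since 7·8 = 56 = 5·11 + 1), so t ≡ 8·6 = 48 ≡ 4 (mod 11).
    Then x = 37 + 51·4 = 241, valid modulo lcm(51, 11) = 561: x ≡ 241 (mod 561).
  Combine with x ≡ 8 (mod 13); new modulus lcm = 7293.
    Write x = 241 + 561·t and substitute into x ≡ 8 (mod 13): 561·t ≡ 8 − 241 = -233 (mod 13).
    Reduce coefficients mod 13: 2·t ≡ 1 (mod 13).
    The inverse of 2 mod 13 is 7 (since 2·7 = 14 = 1·13 + 1), so t ≡ 7·1 = 7 ≡ 7 (mod 13).
    Then x = 241 + 561·7 = 4168, valid modulo lcm(561, 13) = 7293: x ≡ 4168 (mod 7293).
Verify against each original: 4168 mod 3 = 1, 4168 mod 17 = 3, 4168 mod 11 = 10, 4168 mod 13 = 8.

x ≡ 4168 (mod 7293).


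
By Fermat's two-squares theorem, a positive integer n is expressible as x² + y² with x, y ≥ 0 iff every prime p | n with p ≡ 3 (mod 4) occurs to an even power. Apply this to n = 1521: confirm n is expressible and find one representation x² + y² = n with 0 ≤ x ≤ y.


Step 1: Factor n = 1521 = 3^2 · 13^2.
Step 2: Check the mod-4 condition on each prime factor: 3 ≡ 3 (mod 4), exponent 2 (must be even); 13 ≡ 1 (mod 4), exponent 2.
All primes ≡ 3 (mod 4) appear to even exponent (or don't appear), so by the two-squares theorem n IS expressible as a sum of two squares.
Step 3: Build a representation. Group n = k² · m with k = 3 and m = 13 · 13 = 169 (a product of primes ≡ 1 (mod 4)); a representation of m scales to one of n via (k·x)² + (k·y)² = k²(x² + y²). Each prime p ≡ 1 (mod 4) is itself a sum of two squares; find a² by testing p − a² for a perfect square:
  13: 13 − 1² = 12, 13 − 2² = 9 = 3² ⇒ 13 = 2² + 3².
  Combine using the Brahmagupta–Fibonacci identity (a² + b²)(c² + d²) = (ac − bd)² + (ad + bc)² = (ac + bd)² + (ad − bc)²:
  13 · 13 = 169: from (2² + 3²)(2² + 3²), take (2·2 − 3·3, 2·3 + 3·2) = (4 − 9, 6 + 6) = (-5, 12); dropping signs (only squares matter) gives (5, 12); check 5² + 12² = 25 + 144 = 169 ✓.
  Scale by k = 3: (3·5, 3·12) = (15, 36).
Step 4: Order so x ≤ y and verify: 15² + 36² = 225 + 1296 = 1521 = n. ✓

n = 1521 = 15² + 36² (one valid representation with x ≤ y).


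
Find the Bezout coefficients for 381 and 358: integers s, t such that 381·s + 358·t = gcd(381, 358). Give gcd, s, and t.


Euclidean algorithm on (381, 358) — divide until remainder is 0:
  381 = 1 · 358 + 23
  358 = 15 · 23 + 13
  23 = 1 · 13 + 10
  13 = 1 · 10 + 3
  10 = 3 · 3 + 1
  3 = 3 · 1 + 0
gcd(381, 358) = 1.
Track Bezout coefficients alongside the remainders: start with r₀ = 381 = a·1 + b·0 (s = 1, t = 0) and r₁ = 358 = a·0 + b·1 (s = 0, t = 1); each new remainder r_{k+1} = r_{k-1} − q_k·r_k inherits s_{k+1} = s_{k-1} − q_k·s_k, t_{k+1} = t_{k-1} − q_k·t_k, so r_k = a·s_k + b·t_k at every step:
  q = 1: r = 23, s = 1 − 1·0 = 1, t = 0 − 1·1 = -1  (check: 381·1 + 358·(-1) = 23)
  q = 15: r = 13, s = 0 − 15·1 = -15, t = 1 − 15·(-1) = 16  (check: 381·(-15) + 358·16 = 13)
  q = 1: r = 10, s = 1 − 1·(-15) = 16, t = -1 − 1·16 = -17  (check: 381·16 + 358·(-17) = 10)
  q = 1: r = 3, s = -15 − 1·16 = -31, t = 16 − 1·(-17) = 33  (check: 381·(-31) + 358·33 = 3)
  q = 3: r = 1, s = 16 − 3·(-31) = 109, t = -17 − 3·33 = -116  (check: 381·109 + 358·(-116) = 1)
The row with r = 1 (the gcd) gives the Bezout coefficients s = 109, t = -116.
Result: 381 · (109) + 358 · (-116) = 1.

gcd(381, 358) = 1; s = 109, t = -116 (check: 381·109 + 358·(-116) = 1).


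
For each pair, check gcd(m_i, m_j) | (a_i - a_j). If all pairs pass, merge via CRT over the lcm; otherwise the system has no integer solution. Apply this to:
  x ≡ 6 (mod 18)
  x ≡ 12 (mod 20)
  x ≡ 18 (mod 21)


Moduli 18, 20, 21 are not pairwise coprime, so CRT works modulo lcm(m_i) when all pairwise compatibility conditions hold.
Pairwise compatibility: gcd(m_i, m_j) must divide a_i - a_j for every pair.
Merge one congruence at a time:
  Start: x ≡ 6 (mod 18).
  Combine with x ≡ 12 (mod 20): gcd(18, 20) = 2; 12 - 6 = 6, which IS divisible by 2, so compatible.
    Write x = 6 + 18·t and substitute into x ≡ 12 (mod 20): 18·t ≡ 12 − 6 = 6 (mod 20).
    Divide the congruence (and modulus) by g = 2: 9·t ≡ 3 (mod 10).
    The inverse of 9 mod 10 is 9 (since 9·9 = 81 = 8·10 + 1), so t ≡ 9·3 = 27 ≡ 7 (mod 10).
    Then x = 6 + 18·7 = 132, valid modulo lcm(18, 20) = 180: x ≡ 132 (mod 180).
  Combine with x ≡ 18 (mod 21): gcd(180, 21) = 3; 18 - 132 = -114, which IS divisible by 3, so compatible.
    Write x = 132 + 180·t and substitute into x ≡ 18 (mod 21): 180·t ≡ 18 − 132 = -114 (mod 21).
    Divide the congruence (and modulus) by g = 3: 60·t ≡ -38 (mod 7).
    Reduce coefficients mod 7: 4·t ≡ 4 (mod 7).
    The inverse of 4 mod 7 is 2 (since 4·2 = 8 = 1·7 + 1), so t ≡ 2·4 = 8 ≡ 1 (mod 7).
    Then x = 132 + 180·1 = 312, valid modulo lcm(180, 21) = 1260: x ≡ 312 (mod 1260).
Verify: 312 mod 18 = 6, 312 mod 20 = 12, 312 mod 21 = 18.

x ≡ 312 (mod 1260).


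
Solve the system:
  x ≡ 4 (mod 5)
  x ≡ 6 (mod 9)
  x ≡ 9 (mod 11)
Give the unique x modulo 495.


Moduli 5, 9, 11 are pairwise coprime; by CRT there is a unique solution modulo M = 5 · 9 · 11 = 495.
Solve pairwise, accumulating the modulus:
  Start with x ≡ 4 (mod 5).
  Combine with x ≡ 6 (mod 9): since gcd(5, 9) = 1, we get a unique residue mod 45.
    Write x = 4 + 5·t and substitute into x ≡ 6 (mod 9): 5·t ≡ 6 − 4 = 2 (mod 9).
    The inverse of 5 mod 9 is 2 (since 5·2 = 10 = 1·9 + 1), so t ≡ 2·2 = 4 ≡ 4 (mod 9).
    Then x = 4 + 5·4 = 24, valid modulo lcm(5, 9) = 45: x ≡ 24 (mod 45).
  Combine with x ≡ 9 (mod 11): since gcd(45, 11) = 1, we get a unique residue mod 495.
    Write x = 24 + 45·t and substitute into x ≡ 9 (mod 11): 45·t ≡ 9 − 24 = -15 (mod 11).
    Reduce coefficients mod 11: 1·t ≡ 7 (mod 11).
    So t ≡ 7 (mod 11).
    Then x = 24 + 45·7 = 339, valid modulo lcm(45, 11) = 495: x ≡ 339 (mod 495).
Verify: 339 mod 5 = 4 ✓, 339 mod 9 = 6 ✓, 339 mod 11 = 9 ✓.

x ≡ 339 (mod 495).


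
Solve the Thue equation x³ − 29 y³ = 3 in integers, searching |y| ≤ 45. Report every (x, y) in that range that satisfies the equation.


The equation is x³ - 29y³ = 3. For fixed y, x³ = 29·y³ + 3, so a solution requires the RHS to be a perfect cube.
Strategy: iterate y from -45 to 45, compute RHS = 29·y³ + 3, and check whether it is a (positive or negative) perfect cube.
Check small values of y:
  y = 0: RHS = 3 is not a perfect cube.
  y = 1: RHS = 32 is not a perfect cube.
  y = -1: RHS = -26 is not a perfect cube.
  y = 2: RHS = 235 is not a perfect cube.
  y = -2: RHS = -229 is not a perfect cube.
  y = 3: RHS = 786 is not a perfect cube.
  y = -3: RHS = -780 is not a perfect cube.
Continuing the search up to |y| = 45 finds no solutions either.
No (x, y) in the scanned range satisfies the equation.

No integer solutions with |y| ≤ 45.
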